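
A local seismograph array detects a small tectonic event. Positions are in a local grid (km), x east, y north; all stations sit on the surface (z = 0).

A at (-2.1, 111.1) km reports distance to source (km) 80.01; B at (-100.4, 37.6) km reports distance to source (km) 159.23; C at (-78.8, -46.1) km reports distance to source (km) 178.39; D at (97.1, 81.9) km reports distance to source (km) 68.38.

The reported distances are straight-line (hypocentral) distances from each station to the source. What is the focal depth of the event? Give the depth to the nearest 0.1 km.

depth ≈ 46.5 km

Each station gives a sphere (x−x_i)² + (y−y_i)² + z² = d_i² (stations at z=0).
Subtracting the A sphere from B and C: z² cancels, leaving linear equations in x and y:
-196.6 x − 147.0 y = -19806.29
-153.4 x − 314.4 y = -29434.36
Solving: x ≈ 48.400, y ≈ 70.006 km (keep extra digits for the depth step; rounded: 48.4, 70.0).
Then from the A sphere: z² = 80.01² − (x + 2.1)² − (y − 111.1)² with x = 48.400, y = 70.006, so z ≈ 46.504 ≈ 46.5 km.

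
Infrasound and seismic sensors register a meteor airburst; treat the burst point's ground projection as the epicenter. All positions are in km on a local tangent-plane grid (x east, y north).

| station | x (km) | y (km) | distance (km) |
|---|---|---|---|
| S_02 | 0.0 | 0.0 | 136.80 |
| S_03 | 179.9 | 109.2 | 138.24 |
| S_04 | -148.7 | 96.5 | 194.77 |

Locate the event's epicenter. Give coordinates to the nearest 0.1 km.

(43.2, 129.8)

Circle about each station: x² + y² = 136.80²; (x − 179.9)² + (y − 109.2)² = 138.24²; (x + 148.7)² + (y − 96.5)² = 194.77².
Subtracting the S_02 equation from the S_03 and S_04 equations removes the quadratic terms:
359.8 x + 218.4 y = 43892.59
-297.4 x + 193.0 y = 12202.83
Solving the 2×2 system: x ≈ 43.2, y ≈ 129.8 km.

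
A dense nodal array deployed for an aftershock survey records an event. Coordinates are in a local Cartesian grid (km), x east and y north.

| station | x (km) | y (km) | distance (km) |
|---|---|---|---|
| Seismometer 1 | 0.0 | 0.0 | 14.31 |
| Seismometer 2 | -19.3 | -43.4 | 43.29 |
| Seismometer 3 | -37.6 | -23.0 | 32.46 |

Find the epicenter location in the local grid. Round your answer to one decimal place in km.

Circle about each station: x² + y² = 14.31²; (x + 19.3)² + (y + 43.4)² = 43.29²; (x + 37.6)² + (y + 23.0)² = 32.46².
Subtracting the Seismometer 1 equation from the Seismometer 2 and Seismometer 3 equations removes the quadratic terms:
-38.6 x − 86.8 y = 586.80
-75.2 x − 46.0 y = 1093.88
Solving the 2×2 system: x ≈ -14.3, y ≈ -0.4 km.
Check against Seismometer 1 (with the unrounded x, y): √(x²+y²) = 14.31 ≈ 14.31 km. ✓

x ≈ -14.3 km, y ≈ -0.4 km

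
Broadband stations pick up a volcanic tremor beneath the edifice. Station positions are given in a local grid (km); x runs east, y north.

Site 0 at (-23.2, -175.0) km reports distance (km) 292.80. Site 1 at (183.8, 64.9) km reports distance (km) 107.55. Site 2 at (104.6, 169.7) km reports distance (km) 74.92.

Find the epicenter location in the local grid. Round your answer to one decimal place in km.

x ≈ 81.6 km, y ≈ 98.4 km

Circle about each station: (x + 23.2)² + (y + 175.0)² = 292.80²; (x − 183.8)² + (y − 64.9)² = 107.55²; (x − 104.6)² + (y − 169.7)² = 74.92².
Subtracting pairs of circle equations eliminates x²+y² and gives linear equations (the radical axes):
414.0 x + 479.8 y = 80996.05
255.6 x + 689.4 y = 88694.84
Solving the 2×2 system: x ≈ 81.6, y ≈ 98.4 km.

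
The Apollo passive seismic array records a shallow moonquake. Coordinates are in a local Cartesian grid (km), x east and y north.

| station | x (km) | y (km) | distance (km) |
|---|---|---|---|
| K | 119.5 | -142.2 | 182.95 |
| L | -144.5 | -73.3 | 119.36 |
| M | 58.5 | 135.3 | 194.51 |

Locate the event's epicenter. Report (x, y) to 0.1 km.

Circle about each station: (x − 119.5)² + (y + 142.2)² = 182.95²; (x + 144.5)² + (y + 73.3)² = 119.36²; (x − 58.5)² + (y − 135.3)² = 194.51².
Subtracting the K equation from the L and M equations removes the quadratic terms:
-528.0 x + 137.8 y = 10975.94
-122.0 x + 555.0 y = -17136.19
Solving the 2×2 system: x ≈ -30.6, y ≈ -37.6 km.

-30.6 km east, -37.6 km north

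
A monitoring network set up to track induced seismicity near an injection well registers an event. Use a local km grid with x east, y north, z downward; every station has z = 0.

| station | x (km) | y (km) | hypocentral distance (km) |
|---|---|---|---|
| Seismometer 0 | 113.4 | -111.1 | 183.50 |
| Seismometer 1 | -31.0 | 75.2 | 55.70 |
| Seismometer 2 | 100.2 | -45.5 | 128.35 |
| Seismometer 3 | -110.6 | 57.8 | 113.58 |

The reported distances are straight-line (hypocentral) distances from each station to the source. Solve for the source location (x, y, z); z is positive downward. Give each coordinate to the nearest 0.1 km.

Each station gives a sphere (x−x_i)² + (y−y_i)² + z² = d_i² (stations at z=0).
Subtracting the Seismometer 0 sphere from Seismometer 1 and Seismometer 2: z² cancels, leaving linear equations in x and y:
-288.8 x + 372.6 y = 11983.03
-26.4 x + 131.2 y = 4106.05
Solving: x ≈ -1.506, y ≈ 30.993 km (keep extra digits for the depth step; rounded: -1.5, 31.0).
Then from the Seismometer 0 sphere: z² = 183.50² − (x − 113.4)² − (y + 111.1)² with x = -1.506, y = 30.993, so z ≈ 16.687 ≈ 16.7 km.

(-1.5, 31.0, 16.7)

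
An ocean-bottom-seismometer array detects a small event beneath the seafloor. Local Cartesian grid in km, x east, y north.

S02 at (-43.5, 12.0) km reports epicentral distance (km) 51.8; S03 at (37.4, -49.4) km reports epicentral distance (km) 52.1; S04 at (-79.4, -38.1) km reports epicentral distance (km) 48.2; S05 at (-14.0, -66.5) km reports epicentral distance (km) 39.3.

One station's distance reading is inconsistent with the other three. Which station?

S04

Solve using three stations at a time. Using S02, S03, S05 (subtract circle equations pairwise → linear system) gives (x, y) ≈ (-9.8, -27.4).
Distances from that point to each station vs reported:
  S02: calculated 51.8 vs reported 51.8 → residual 0.0 km
  S03: calculated 52.1 vs reported 52.1 → residual 0.0 km
  S04: calculated 70.4 vs reported 48.2 → residual 22.2 km
  S05: calculated 39.3 vs reported 39.3 → residual 0.0 km
S02, S03, S05 are mutually consistent (residuals ≈ 0); S04 is off by 22.2 km.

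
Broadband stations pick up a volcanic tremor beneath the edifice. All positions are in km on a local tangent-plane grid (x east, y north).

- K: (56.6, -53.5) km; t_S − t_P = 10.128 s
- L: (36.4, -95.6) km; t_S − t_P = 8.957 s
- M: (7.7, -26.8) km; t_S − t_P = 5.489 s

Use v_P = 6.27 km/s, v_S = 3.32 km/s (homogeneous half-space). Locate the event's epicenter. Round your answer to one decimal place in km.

Distance from S−P lag: d = Δt · v_P v_S / (v_P − v_S) = Δt · (6.27·3.32)/(6.27−3.32) ≈ 7.0564·Δt.
So d_K = 71.47, d_L = 63.20, d_M = 38.73 km.
Circle about each station: (x − 56.6)² + (y + 53.5)² = 71.47²; (x − 36.4)² + (y + 95.6)² = 63.20²; (x − 7.7)² + (y + 26.8)² = 38.73².
Subtracting the K equation from the L and M equations removes the quadratic terms:
-40.4 x − 84.2 y = 5512.23
-97.8 x + 53.4 y = -1680.33
Solving the 2×2 system: x ≈ -14.7, y ≈ -58.4 km.
Check against K (with the unrounded x, y): √((x − 56.6)²+(y + 53.5)²) = 71.48 ≈ 71.47 km. ✓

x ≈ -14.7 km, y ≈ -58.4 km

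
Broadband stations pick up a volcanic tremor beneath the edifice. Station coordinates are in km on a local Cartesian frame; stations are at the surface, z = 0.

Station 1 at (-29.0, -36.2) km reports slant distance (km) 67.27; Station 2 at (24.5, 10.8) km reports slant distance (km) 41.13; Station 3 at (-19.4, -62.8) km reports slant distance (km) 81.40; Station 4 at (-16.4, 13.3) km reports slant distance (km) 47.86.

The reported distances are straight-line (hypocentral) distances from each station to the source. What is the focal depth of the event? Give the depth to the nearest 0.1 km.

depth ≈ 37.9 km

Each station gives a sphere (x−x_i)² + (y−y_i)² + z² = d_i² (stations at z=0).
Subtracting the Station 1 sphere from Station 2 and Station 3: z² cancels, leaving linear equations in x and y:
107.0 x + 94.0 y = 1399.03
19.2 x − 53.2 y = 68.05
Solving: x ≈ 10.781, y ≈ 2.612 km (keep extra digits for the depth step; rounded: 10.8, 2.6).
Then from the Station 1 sphere: z² = 67.27² − (x + 29.0)² − (y + 36.2)² with x = 10.781, y = 2.612, so z ≈ 37.899 ≈ 37.9 km.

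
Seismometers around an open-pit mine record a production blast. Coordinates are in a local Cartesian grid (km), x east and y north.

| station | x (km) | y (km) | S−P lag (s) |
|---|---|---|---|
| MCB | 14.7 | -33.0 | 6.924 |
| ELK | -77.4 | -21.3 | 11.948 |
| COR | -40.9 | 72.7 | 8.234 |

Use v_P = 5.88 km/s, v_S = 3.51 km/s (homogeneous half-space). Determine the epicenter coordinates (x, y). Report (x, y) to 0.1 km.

Distance from S−P lag: d = Δt · v_P v_S / (v_P − v_S) = Δt · (5.88·3.51)/(5.88−3.51) ≈ 8.7084·Δt.
So d_MCB = 60.30, d_ELK = 104.05, d_COR = 71.70 km.
Circle about each station: (x − 14.7)² + (y + 33.0)² = 60.30²; (x + 77.4)² + (y + 21.3)² = 104.05²; (x + 40.9)² + (y − 72.7)² = 71.70².
Subtracting pairs of circle equations eliminates x²+y² and gives linear equations (the radical axes):
-184.2 x + 23.4 y = -2050.95
-111.2 x + 211.4 y = 4148.21
Solving the 2×2 system: x ≈ 14.6, y ≈ 27.3 km.

x ≈ 14.6 km, y ≈ 27.3 km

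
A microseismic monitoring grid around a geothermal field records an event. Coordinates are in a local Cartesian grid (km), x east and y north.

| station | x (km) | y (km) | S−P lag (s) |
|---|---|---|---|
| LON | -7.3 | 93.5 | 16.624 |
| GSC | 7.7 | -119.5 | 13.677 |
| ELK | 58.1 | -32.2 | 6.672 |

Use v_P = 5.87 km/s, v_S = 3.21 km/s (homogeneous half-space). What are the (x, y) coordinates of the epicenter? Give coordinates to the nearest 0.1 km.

11.8 km east, -22.7 km north

Distance from S−P lag: d = Δt · v_P v_S / (v_P − v_S) = Δt · (5.87·3.21)/(5.87−3.21) ≈ 7.0837·Δt.
So d_LON = 117.76, d_GSC = 96.88, d_ELK = 47.26 km.
Circle about each station: (x + 7.3)² + (y − 93.5)² = 117.76²; (x − 7.7)² + (y + 119.5)² = 96.88²; (x − 58.1)² + (y + 32.2)² = 47.26².
Subtracting the LON equation from the GSC and ELK equations removes the quadratic terms:
30.0 x − 426.0 y = 10025.68
130.8 x − 251.4 y = 7250.82
Solving the 2×2 system: x ≈ 11.8, y ≈ -22.7 km.
Check against LON (with the unrounded x, y): √((x + 7.3)²+(y − 93.5)²) = 117.76 ≈ 117.76 km. ✓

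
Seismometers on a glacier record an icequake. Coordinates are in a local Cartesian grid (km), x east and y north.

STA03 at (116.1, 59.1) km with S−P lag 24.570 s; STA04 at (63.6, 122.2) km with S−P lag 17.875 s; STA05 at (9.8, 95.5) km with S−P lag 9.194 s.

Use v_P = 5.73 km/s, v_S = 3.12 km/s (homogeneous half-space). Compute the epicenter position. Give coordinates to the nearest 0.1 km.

(-51.0, 79.1)

Distance from S−P lag: d = Δt · v_P v_S / (v_P − v_S) = Δt · (5.73·3.12)/(5.73−3.12) ≈ 6.8497·Δt.
So d_STA03 = 168.30, d_STA04 = 122.44, d_STA05 = 62.98 km.
Circle about each station: (x − 116.1)² + (y − 59.1)² = 168.30²; (x − 63.6)² + (y − 122.2)² = 122.44²; (x − 9.8)² + (y − 95.5)² = 62.98².
Subtracting pairs of circle equations eliminates x²+y² and gives linear equations (the radical axes):
-105.0 x + 126.2 y = 15339.12
-212.6 x + 72.8 y = 16602.68
Solving the 2×2 system: x ≈ -51.0, y ≈ 79.1 km.
Check against STA03 (with the unrounded x, y): √((x − 116.1)²+(y − 59.1)²) = 168.30 ≈ 168.30 km. ✓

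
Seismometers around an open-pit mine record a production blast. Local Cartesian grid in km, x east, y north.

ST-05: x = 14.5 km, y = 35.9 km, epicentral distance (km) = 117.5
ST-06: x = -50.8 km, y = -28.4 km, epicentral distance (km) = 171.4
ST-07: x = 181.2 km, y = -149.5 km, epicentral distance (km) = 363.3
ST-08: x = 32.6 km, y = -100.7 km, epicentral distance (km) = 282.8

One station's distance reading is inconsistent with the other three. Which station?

Solve using three stations at a time. Using ST-05, ST-06, ST-07 (subtract circle equations pairwise → linear system) gives (x, y) ≈ (-35.3, 142.2).
Distances from that point to each station vs reported:
  ST-05: calculated 117.4 vs reported 117.5 → residual 0.1 km
  ST-06: calculated 171.3 vs reported 171.4 → residual 0.1 km
  ST-07: calculated 363.3 vs reported 363.3 → residual 0.0 km
  ST-08: calculated 252.2 vs reported 282.8 → residual 30.6 km
ST-05, ST-06, ST-07 are mutually consistent (residuals ≈ 0); ST-08 is off by 30.6 km.

ST-08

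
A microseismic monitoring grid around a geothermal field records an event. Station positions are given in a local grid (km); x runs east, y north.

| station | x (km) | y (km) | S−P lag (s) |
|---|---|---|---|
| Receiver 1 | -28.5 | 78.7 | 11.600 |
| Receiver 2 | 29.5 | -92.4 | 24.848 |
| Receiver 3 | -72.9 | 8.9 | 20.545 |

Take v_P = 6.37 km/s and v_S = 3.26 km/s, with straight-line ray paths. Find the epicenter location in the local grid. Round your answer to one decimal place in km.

Distance from S−P lag: d = Δt · v_P v_S / (v_P − v_S) = Δt · (6.37·3.26)/(6.37−3.26) ≈ 6.6772·Δt.
So d_Receiver 1 = 77.46, d_Receiver 2 = 165.92, d_Receiver 3 = 137.18 km.
Circle about each station: (x + 28.5)² + (y − 78.7)² = 77.46²; (x − 29.5)² + (y + 92.4)² = 165.92²; (x + 72.9)² + (y − 8.9)² = 137.18².
Subtracting pairs of circle equations eliminates x²+y² and gives linear equations (the radical axes):
116.0 x − 342.2 y = -19127.32
-88.8 x − 139.6 y = -14430.62
Solving the 2×2 system: x ≈ 48.7, y ≈ 72.4 km.

x ≈ 48.7 km, y ≈ 72.4 km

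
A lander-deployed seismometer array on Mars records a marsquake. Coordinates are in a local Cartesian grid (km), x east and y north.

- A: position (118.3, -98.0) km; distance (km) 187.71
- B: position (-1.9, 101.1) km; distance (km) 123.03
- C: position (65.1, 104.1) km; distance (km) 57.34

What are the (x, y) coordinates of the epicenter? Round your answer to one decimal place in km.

x ≈ 120.6 km, y ≈ 89.7 km

Circle about each station: (x − 118.3)² + (y + 98.0)² = 187.71²; (x + 1.9)² + (y − 101.1)² = 123.03²; (x − 65.1)² + (y − 104.1)² = 57.34².
Subtracting the A equation from the B and C equations removes the quadratic terms:
-240.4 x + 398.2 y = 6724.59
-106.4 x + 404.2 y = 23423.10
Solving the 2×2 system: x ≈ 120.6, y ≈ 89.7 km.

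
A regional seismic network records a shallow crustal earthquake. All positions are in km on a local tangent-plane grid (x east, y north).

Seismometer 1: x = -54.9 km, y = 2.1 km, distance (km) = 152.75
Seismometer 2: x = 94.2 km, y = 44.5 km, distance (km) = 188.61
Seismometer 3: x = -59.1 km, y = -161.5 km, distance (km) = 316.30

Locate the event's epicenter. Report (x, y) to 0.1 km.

x ≈ -58.8 km, y ≈ 154.8 km

Circle about each station: (x + 54.9)² + (y − 2.1)² = 152.75²; (x − 94.2)² + (y − 44.5)² = 188.61²; (x + 59.1)² + (y + 161.5)² = 316.30².
Subtracting pairs of circle equations eliminates x²+y² and gives linear equations (the radical axes):
298.2 x + 84.8 y = -4405.70
-8.4 x − 327.2 y = -50156.49
Solving the 2×2 system: x ≈ -58.8, y ≈ 154.8 km.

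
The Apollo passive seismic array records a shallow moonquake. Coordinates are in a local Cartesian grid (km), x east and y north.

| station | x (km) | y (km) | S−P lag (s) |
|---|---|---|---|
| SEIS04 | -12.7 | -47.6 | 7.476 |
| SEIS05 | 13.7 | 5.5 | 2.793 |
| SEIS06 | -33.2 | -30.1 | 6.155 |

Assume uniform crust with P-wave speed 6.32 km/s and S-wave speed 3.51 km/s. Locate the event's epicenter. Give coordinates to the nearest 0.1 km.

Distance from S−P lag: d = Δt · v_P v_S / (v_P − v_S) = Δt · (6.32·3.51)/(6.32−3.51) ≈ 7.8944·Δt.
So d_SEIS04 = 59.02, d_SEIS05 = 22.05, d_SEIS06 = 48.59 km.
Circle about each station: (x + 12.7)² + (y + 47.6)² = 59.02²; (x − 13.7)² + (y − 5.5)² = 22.05²; (x + 33.2)² + (y + 30.1)² = 48.59².
Subtracting the SEIS04 equation from the SEIS05 and SEIS06 equations removes the quadratic terms:
52.8 x + 106.2 y = 788.05
-41.0 x + 35.0 y = 703.57
Solving the 2×2 system: x ≈ -7.6, y ≈ 11.2 km.

(-7.6, 11.2)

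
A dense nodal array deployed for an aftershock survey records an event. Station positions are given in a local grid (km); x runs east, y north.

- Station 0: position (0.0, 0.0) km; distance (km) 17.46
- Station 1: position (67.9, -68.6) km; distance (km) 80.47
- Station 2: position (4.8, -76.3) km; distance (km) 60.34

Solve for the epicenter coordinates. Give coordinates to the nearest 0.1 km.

7.0 km east, -16.0 km north

Circle about each station: x² + y² = 17.46²; (x − 67.9)² + (y + 68.6)² = 80.47²; (x − 4.8)² + (y + 76.3)² = 60.34².
Subtracting the Station 0 equation from the Station 1 and Station 2 equations removes the quadratic terms:
135.8 x − 137.2 y = 3145.80
9.6 x − 152.6 y = 2508.67
Solving the 2×2 system: x ≈ 7.0, y ≈ -16.0 km.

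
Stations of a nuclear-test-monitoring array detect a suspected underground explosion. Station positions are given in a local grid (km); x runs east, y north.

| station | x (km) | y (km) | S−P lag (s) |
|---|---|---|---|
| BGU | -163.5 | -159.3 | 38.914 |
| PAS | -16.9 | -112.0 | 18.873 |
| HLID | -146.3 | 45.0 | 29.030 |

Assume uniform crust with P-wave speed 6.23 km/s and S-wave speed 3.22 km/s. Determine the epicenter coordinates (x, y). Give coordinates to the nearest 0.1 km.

Distance from S−P lag: d = Δt · v_P v_S / (v_P − v_S) = Δt · (6.23·3.22)/(6.23−3.22) ≈ 6.6647·Δt.
So d_BGU = 259.35, d_PAS = 125.78, d_HLID = 193.47 km.
Circle about each station: (x + 163.5)² + (y + 159.3)² = 259.35²; (x + 16.9)² + (y + 112.0)² = 125.78²; (x + 146.3)² + (y − 45.0)² = 193.47².
Subtracting the BGU equation from the PAS and HLID equations removes the quadratic terms:
293.2 x + 94.6 y = 12162.68
34.4 x + 408.6 y = 1151.73
Solving the 2×2 system: x ≈ 41.7, y ≈ -0.7 km.

(41.7, -0.7)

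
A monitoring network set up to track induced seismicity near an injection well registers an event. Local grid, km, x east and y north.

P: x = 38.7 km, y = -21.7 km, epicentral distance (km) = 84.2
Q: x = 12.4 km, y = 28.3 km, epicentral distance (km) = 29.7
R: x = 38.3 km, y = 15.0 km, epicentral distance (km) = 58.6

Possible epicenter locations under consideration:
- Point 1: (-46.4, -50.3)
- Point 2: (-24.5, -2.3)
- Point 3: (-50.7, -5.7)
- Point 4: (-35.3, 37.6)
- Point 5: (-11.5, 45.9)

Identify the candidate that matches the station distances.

For each candidate, compare |candidate − station| to the reported distance:
Point 1: residuals P 5.6, Q 68.5, R 48.3 → max 68.5 km
Point 2: residuals P 18.1, Q 18.2, R 6.5 → max 18.2 km
Point 3: residuals P 6.6, Q 42.0, R 32.8 → max 42.0 km
Point 4: residuals P 10.6, Q 18.9, R 18.4 → max 18.9 km
Point 5: residuals P 0.0, Q 0.0, R 0.0 → max 0.0 km
Only Point 5 has all residuals ≈ 0.

Point 5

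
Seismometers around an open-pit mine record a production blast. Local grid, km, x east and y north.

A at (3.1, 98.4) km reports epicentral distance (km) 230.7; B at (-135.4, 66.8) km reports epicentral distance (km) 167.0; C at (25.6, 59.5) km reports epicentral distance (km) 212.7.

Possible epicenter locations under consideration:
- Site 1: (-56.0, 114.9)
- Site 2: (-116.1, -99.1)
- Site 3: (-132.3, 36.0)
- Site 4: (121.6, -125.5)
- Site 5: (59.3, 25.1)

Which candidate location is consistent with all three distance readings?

Site 2

For each candidate, compare |candidate − station| to the reported distance:
Site 1: residuals A 169.3, B 74.2, C 114.1 → max 169.3 km
Site 2: residuals A 0.0, B 0.0, C 0.0 → max 0.0 km
Site 3: residuals A 81.6, B 136.0, C 53.1 → max 136.0 km
Site 4: residuals A 22.6, B 154.0, C 4.3 → max 154.0 km
Site 5: residuals A 138.3, B 32.1, C 164.5 → max 164.5 km
Only Site 2 has all residuals ≈ 0.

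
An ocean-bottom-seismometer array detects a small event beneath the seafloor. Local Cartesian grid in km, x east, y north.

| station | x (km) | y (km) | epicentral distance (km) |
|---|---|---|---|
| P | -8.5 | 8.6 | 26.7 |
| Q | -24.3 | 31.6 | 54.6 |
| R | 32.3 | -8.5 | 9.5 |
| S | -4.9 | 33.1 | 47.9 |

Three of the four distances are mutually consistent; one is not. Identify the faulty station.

R

Solve using three stations at a time. Using P, Q, S (subtract circle equations pairwise → linear system) gives (x, y) ≈ (6.6, -13.4).
Distances from that point to each station vs reported:
  P: calculated 26.7 vs reported 26.7 → residual 0.0 km
  Q: calculated 54.6 vs reported 54.6 → residual 0.0 km
  R: calculated 26.1 vs reported 9.5 → residual 16.6 km
  S: calculated 47.9 vs reported 47.9 → residual 0.0 km
P, Q, S are mutually consistent (residuals ≈ 0); R is off by 16.6 km.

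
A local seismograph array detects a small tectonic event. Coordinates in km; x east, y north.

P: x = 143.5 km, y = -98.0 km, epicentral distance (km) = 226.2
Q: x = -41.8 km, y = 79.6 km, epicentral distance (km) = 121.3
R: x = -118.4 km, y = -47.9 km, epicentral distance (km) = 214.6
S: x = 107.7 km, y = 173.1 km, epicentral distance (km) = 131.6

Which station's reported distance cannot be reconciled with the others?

Solve using three stations at a time. Using Q, R, S (subtract circle equations pairwise → linear system) gives (x, y) ≈ (74.6, 45.8).
Distances from that point to each station vs reported:
  P: calculated 159.4 vs reported 226.2 → residual 66.8 km
  Q: calculated 121.2 vs reported 121.3 → residual 0.1 km
  R: calculated 214.6 vs reported 214.6 → residual 0.0 km
  S: calculated 131.5 vs reported 131.6 → residual 0.1 km
Q, R, S are mutually consistent (residuals ≈ 0); P is off by 66.8 km.

P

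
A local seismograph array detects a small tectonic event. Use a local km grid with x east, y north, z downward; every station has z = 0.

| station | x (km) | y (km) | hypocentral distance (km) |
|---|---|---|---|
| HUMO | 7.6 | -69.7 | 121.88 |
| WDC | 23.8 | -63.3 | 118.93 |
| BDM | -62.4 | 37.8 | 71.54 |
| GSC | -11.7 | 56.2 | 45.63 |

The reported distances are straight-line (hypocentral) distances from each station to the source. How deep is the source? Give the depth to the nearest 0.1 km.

Each station gives a sphere (x−x_i)² + (y−y_i)² + z² = d_i² (stations at z=0).
Subtracting the HUMO sphere from WDC and BDM: z² cancels, leaving linear equations in x and y:
32.4 x + 12.8 y = 367.87
-140.0 x + 215.0 y = 10143.51
Solving: x ≈ -5.794, y ≈ 43.406 km (keep extra digits for the depth step; rounded: -5.8, 43.4).
Then from the HUMO sphere: z² = 121.88² − (x − 7.6)² − (y + 69.7)² with x = -5.794, y = 43.406, so z ≈ 43.386 ≈ 43.4 km.

43.4 km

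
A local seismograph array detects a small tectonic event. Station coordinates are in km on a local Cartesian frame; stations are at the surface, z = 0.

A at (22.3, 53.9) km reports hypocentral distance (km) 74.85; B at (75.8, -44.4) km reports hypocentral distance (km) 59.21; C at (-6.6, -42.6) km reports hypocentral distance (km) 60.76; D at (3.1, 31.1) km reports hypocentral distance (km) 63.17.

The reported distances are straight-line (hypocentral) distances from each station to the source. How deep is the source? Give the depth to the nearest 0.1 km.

Each station gives a sphere (x−x_i)² + (y−y_i)² + z² = d_i² (stations at z=0).
Subtracting the A sphere from B and C: z² cancels, leaving linear equations in x and y:
107.0 x − 196.6 y = 6411.20
-57.8 x − 193.0 y = 366.56
Solving: x ≈ 36.399, y ≈ -12.800 km (keep extra digits for the depth step; rounded: 36.4, -12.8).
Then from the A sphere: z² = 74.85² − (x − 22.3)² − (y − 53.9)² with x = 36.399, y = -12.800, so z ≈ 30.901 ≈ 30.9 km.

z ≈ 30.9 km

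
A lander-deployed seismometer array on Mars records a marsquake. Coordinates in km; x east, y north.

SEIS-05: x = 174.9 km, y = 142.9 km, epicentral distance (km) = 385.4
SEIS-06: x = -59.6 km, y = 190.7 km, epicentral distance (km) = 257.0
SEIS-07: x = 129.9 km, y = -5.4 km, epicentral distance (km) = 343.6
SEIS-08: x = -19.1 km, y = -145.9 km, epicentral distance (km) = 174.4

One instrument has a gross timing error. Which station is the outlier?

SEIS-07

Solve using three stations at a time. Using SEIS-05, SEIS-06, SEIS-08 (subtract circle equations pairwise → linear system) gives (x, y) ≈ (-161.4, -45.2).
Distances from that point to each station vs reported:
  SEIS-05: calculated 385.4 vs reported 385.4 → residual 0.0 km
  SEIS-06: calculated 257.0 vs reported 257.0 → residual 0.0 km
  SEIS-07: calculated 294.0 vs reported 343.6 → residual 49.6 km
  SEIS-08: calculated 174.3 vs reported 174.4 → residual 0.1 km
SEIS-05, SEIS-06, SEIS-08 are mutually consistent (residuals ≈ 0); SEIS-07 is off by 49.6 km.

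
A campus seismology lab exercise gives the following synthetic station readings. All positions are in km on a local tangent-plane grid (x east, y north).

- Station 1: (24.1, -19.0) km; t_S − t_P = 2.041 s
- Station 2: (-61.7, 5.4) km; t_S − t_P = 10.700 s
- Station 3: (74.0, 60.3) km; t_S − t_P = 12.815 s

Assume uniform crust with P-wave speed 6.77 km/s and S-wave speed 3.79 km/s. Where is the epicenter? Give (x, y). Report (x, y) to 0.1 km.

20.5 km east, -36.2 km north

Distance from S−P lag: d = Δt · v_P v_S / (v_P − v_S) = Δt · (6.77·3.79)/(6.77−3.79) ≈ 8.6102·Δt.
So d_Station 1 = 17.57, d_Station 2 = 92.13, d_Station 3 = 110.34 km.
Circle about each station: (x − 24.1)² + (y + 19.0)² = 17.57²; (x + 61.7)² + (y − 5.4)² = 92.13²; (x − 74.0)² + (y − 60.3)² = 110.34².
Subtracting the Station 1 equation from the Station 2 and Station 3 equations removes the quadratic terms:
-171.6 x + 48.8 y = -5284.99
99.8 x + 158.6 y = -3695.93
Solving the 2×2 system: x ≈ 20.5, y ≈ -36.2 km.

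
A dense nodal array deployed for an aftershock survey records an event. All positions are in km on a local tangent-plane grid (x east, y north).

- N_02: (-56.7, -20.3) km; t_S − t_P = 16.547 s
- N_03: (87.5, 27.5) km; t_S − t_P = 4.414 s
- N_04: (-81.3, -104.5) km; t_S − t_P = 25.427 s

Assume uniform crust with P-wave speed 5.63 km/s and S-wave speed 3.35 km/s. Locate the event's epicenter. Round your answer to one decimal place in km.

(59.9, 51.4)

Distance from S−P lag: d = Δt · v_P v_S / (v_P − v_S) = Δt · (5.63·3.35)/(5.63−3.35) ≈ 8.2721·Δt.
So d_N_02 = 136.88, d_N_03 = 36.51, d_N_04 = 210.34 km.
Circle about each station: (x + 56.7)² + (y + 20.3)² = 136.88²; (x − 87.5)² + (y − 27.5)² = 36.51²; (x + 81.3)² + (y + 104.5)² = 210.34².
Subtracting pairs of circle equations eliminates x²+y² and gives linear equations (the radical axes):
288.4 x + 95.6 y = 22188.67
-49.2 x − 168.4 y = -11603.82
Solving the 2×2 system: x ≈ 59.9, y ≈ 51.4 km.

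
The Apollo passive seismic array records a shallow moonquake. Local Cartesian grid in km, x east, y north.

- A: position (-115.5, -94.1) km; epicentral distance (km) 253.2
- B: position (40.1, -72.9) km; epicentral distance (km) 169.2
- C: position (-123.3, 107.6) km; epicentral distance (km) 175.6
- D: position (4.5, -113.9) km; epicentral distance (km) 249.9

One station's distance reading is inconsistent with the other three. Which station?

D

Solve using three stations at a time. Using A, B, C (subtract circle equations pairwise → linear system) gives (x, y) ≈ (51.9, 95.9).
Distances from that point to each station vs reported:
  A: calculated 253.2 vs reported 253.2 → residual 0.0 km
  B: calculated 169.2 vs reported 169.2 → residual 0.0 km
  C: calculated 175.6 vs reported 175.6 → residual 0.0 km
  D: calculated 215.0 vs reported 249.9 → residual 34.9 km
A, B, C are mutually consistent (residuals ≈ 0); D is off by 34.9 km.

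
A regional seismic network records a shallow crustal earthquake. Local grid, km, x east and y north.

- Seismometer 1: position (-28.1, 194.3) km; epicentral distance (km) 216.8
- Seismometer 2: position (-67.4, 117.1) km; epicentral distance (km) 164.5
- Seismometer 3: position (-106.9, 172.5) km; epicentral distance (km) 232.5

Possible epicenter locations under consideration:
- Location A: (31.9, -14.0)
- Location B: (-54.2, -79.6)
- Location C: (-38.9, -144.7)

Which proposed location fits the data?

For each candidate, compare |candidate − station| to the reported distance:
Location A: residuals Seismometer 1 0.0, Seismometer 2 0.0, Seismometer 3 0.0 → max 0.0 km
Location B: residuals Seismometer 1 58.3, Seismometer 2 32.6, Seismometer 3 25.0 → max 58.3 km
Location C: residuals Seismometer 1 122.4, Seismometer 2 98.8, Seismometer 3 91.9 → max 122.4 km
Only Location A has all residuals ≈ 0.

Location A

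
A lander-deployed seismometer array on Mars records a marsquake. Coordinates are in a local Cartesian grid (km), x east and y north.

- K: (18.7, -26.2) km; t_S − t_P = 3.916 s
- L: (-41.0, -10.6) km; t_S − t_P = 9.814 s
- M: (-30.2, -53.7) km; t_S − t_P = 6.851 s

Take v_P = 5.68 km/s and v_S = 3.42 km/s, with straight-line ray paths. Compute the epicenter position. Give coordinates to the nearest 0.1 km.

(28.5, -58.4)

Distance from S−P lag: d = Δt · v_P v_S / (v_P − v_S) = Δt · (5.68·3.42)/(5.68−3.42) ≈ 8.5954·Δt.
So d_K = 33.66, d_L = 84.36, d_M = 58.89 km.
Circle about each station: (x − 18.7)² + (y + 26.2)² = 33.66²; (x + 41.0)² + (y + 10.6)² = 84.36²; (x + 30.2)² + (y + 53.7)² = 58.89².
Subtracting the K equation from the L and M equations removes the quadratic terms:
-119.4 x + 31.2 y = -5226.38
-97.8 x − 55.0 y = 424.56
Solving the 2×2 system: x ≈ 28.5, y ≈ -58.4 km.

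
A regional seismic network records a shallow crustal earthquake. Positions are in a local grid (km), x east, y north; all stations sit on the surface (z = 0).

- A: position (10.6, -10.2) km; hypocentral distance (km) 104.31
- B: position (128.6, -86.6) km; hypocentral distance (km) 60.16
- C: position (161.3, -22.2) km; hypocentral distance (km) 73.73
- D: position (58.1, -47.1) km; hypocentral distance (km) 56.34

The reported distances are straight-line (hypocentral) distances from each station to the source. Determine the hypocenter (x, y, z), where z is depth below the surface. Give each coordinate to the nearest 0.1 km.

Each station gives a sphere (x−x_i)² + (y−y_i)² + z² = d_i² (stations at z=0).
Subtracting the A sphere from B and C: z² cancels, leaving linear equations in x and y:
236.0 x − 152.8 y = 31082.47
301.4 x − 24.0 y = 31738.59
Solving: x ≈ 101.602, y ≈ -46.495 km (keep extra digits for the depth step; rounded: 101.6, -46.5).
Then from the A sphere: z² = 104.31² − (x − 10.6)² − (y + 10.2)² with x = 101.602, y = -46.495, so z ≈ 35.803 ≈ 35.8 km.

(101.6, -46.5, 35.8)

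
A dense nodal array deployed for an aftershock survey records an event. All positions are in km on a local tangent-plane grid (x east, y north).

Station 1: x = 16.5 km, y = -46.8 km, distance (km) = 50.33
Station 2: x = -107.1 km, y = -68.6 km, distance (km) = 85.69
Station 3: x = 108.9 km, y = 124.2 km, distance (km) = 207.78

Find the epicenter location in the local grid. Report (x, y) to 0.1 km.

(-30.8, -29.6)

Circle about each station: (x − 16.5)² + (y + 46.8)² = 50.33²; (x + 107.1)² + (y + 68.6)² = 85.69²; (x − 108.9)² + (y − 124.2)² = 207.78².
Subtracting the Station 1 equation from the Station 2 and Station 3 equations removes the quadratic terms:
-247.2 x − 43.6 y = 8904.21
184.8 x + 342.0 y = -15817.06
Solving the 2×2 system: x ≈ -30.8, y ≈ -29.6 km.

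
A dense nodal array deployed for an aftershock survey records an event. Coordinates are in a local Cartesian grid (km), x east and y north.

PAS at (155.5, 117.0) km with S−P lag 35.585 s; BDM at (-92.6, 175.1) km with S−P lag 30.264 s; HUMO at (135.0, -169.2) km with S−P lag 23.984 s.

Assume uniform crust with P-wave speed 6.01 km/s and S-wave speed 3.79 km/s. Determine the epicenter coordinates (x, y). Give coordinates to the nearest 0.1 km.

(-108.7, -135.0)

Distance from S−P lag: d = Δt · v_P v_S / (v_P − v_S) = Δt · (6.01·3.79)/(6.01−3.79) ≈ 10.2603·Δt.
So d_PAS = 365.11, d_BDM = 310.52, d_HUMO = 246.08 km.
Circle about each station: (x − 155.5)² + (y − 117.0)² = 365.11²; (x + 92.6)² + (y − 175.1)² = 310.52²; (x − 135.0)² + (y + 169.2)² = 246.08².
Subtracting the PAS equation from the BDM and HUMO equations removes the quadratic terms:
-496.2 x + 116.2 y = 38248.16
-41.0 x − 572.4 y = 81734.34
Solving the 2×2 system: x ≈ -108.7, y ≈ -135.0 km.
Check against PAS (with the unrounded x, y): √((x − 155.5)²+(y − 117.0)²) = 365.11 ≈ 365.11 km. ✓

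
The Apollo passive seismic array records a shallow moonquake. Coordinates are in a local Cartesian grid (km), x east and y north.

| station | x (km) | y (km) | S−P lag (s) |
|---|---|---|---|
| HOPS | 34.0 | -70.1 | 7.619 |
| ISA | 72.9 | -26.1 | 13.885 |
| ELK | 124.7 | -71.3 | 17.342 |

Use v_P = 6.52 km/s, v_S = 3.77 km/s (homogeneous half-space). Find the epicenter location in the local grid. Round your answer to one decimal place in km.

x ≈ -27.9 km, y ≈ -98.5 km

Distance from S−P lag: d = Δt · v_P v_S / (v_P − v_S) = Δt · (6.52·3.77)/(6.52−3.77) ≈ 8.9383·Δt.
So d_HOPS = 68.10, d_ISA = 124.11, d_ELK = 155.01 km.
Circle about each station: (x − 34.0)² + (y + 70.1)² = 68.10²; (x − 72.9)² + (y + 26.1)² = 124.11²; (x − 124.7)² + (y + 71.3)² = 155.01².
Subtracting pairs of circle equations eliminates x²+y² and gives linear equations (the radical axes):
77.8 x + 88.0 y = -10840.07
181.4 x − 2.4 y = -4826.72
Solving the 2×2 system: x ≈ -27.9, y ≈ -98.5 km.
Check against HOPS (with the unrounded x, y): √((x − 34.0)²+(y + 70.1)²) = 68.12 ≈ 68.10 km. ✓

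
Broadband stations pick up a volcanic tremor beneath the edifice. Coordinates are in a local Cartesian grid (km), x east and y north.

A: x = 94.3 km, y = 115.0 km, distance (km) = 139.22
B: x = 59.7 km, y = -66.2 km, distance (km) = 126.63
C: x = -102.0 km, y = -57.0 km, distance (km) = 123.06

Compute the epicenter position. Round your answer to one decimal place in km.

-18.5 km east, 33.4 km north

Circle about each station: (x − 94.3)² + (y − 115.0)² = 139.22²; (x − 59.7)² + (y + 66.2)² = 126.63²; (x + 102.0)² + (y + 57.0)² = 123.06².
Subtracting the A equation from the B and C equations removes the quadratic terms:
-69.2 x − 362.4 y = -10823.91
-392.6 x − 344.0 y = -4226.05
Solving the 2×2 system: x ≈ -18.5, y ≈ 33.4 km.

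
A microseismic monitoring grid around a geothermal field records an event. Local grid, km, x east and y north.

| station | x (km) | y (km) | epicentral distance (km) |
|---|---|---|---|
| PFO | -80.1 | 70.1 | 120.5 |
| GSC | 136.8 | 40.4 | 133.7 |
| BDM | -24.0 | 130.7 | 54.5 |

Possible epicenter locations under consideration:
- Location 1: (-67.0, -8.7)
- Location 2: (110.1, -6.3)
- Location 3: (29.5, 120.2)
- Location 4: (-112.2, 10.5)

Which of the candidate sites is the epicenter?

Location 3

For each candidate, compare |candidate − station| to the reported distance:
Location 1: residuals PFO 40.6, GSC 75.9, BDM 91.4 → max 91.4 km
Location 2: residuals PFO 84.5, GSC 79.9, BDM 137.2 → max 137.2 km
Location 3: residuals PFO 0.0, GSC 0.0, BDM 0.0 → max 0.0 km
Location 4: residuals PFO 52.8, GSC 117.1, BDM 94.6 → max 117.1 km
Only Location 3 has all residuals ≈ 0.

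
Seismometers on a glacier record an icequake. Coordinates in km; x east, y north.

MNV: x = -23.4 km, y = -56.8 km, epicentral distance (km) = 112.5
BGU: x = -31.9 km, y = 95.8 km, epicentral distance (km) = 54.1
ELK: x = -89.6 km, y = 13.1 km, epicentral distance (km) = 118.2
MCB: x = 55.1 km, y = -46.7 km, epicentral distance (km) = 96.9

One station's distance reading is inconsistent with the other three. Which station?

Solve using three stations at a time. Using MNV, ELK, MCB (subtract circle equations pairwise → linear system) gives (x, y) ≈ (24.2, 45.2).
Distances from that point to each station vs reported:
  MNV: calculated 112.5 vs reported 112.5 → residual 0.0 km
  BGU: calculated 75.6 vs reported 54.1 → residual 21.5 km
  ELK: calculated 118.2 vs reported 118.2 → residual 0.0 km
  MCB: calculated 96.9 vs reported 96.9 → residual 0.0 km
MNV, ELK, MCB are mutually consistent (residuals ≈ 0); BGU is off by 21.5 km.

BGU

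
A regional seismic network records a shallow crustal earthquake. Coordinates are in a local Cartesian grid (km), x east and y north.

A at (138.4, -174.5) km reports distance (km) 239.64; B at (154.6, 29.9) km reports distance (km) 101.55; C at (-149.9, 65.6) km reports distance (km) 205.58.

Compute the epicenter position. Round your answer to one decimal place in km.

Circle about each station: (x − 138.4)² + (y + 174.5)² = 239.64²; (x − 154.6)² + (y − 29.9)² = 101.55²; (x + 149.9)² + (y − 65.6)² = 205.58².
Subtracting pairs of circle equations eliminates x²+y² and gives linear equations (the radical axes):
32.4 x + 408.8 y = 22305.29
-576.6 x + 480.2 y = -7667.25
Solving the 2×2 system: x ≈ 55.1, y ≈ 50.2 km.

(55.1, 50.2)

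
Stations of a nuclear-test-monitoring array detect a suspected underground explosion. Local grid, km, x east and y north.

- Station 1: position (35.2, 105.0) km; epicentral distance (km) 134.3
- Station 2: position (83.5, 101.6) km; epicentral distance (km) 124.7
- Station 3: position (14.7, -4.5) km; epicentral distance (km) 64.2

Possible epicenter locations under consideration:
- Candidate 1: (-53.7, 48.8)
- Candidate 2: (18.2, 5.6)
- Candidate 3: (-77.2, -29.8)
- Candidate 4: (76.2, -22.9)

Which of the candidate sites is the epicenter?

Candidate 4

For each candidate, compare |candidate − station| to the reported distance:
Candidate 1: residuals Station 1 29.1, Station 2 22.3, Station 3 22.5 → max 29.1 km
Candidate 2: residuals Station 1 33.5, Station 2 8.6, Station 3 53.5 → max 53.5 km
Candidate 3: residuals Station 1 41.2, Station 2 82.9, Station 3 31.1 → max 82.9 km
Candidate 4: residuals Station 1 0.0, Station 2 0.0, Station 3 0.0 → max 0.0 km
Only Candidate 4 has all residuals ≈ 0.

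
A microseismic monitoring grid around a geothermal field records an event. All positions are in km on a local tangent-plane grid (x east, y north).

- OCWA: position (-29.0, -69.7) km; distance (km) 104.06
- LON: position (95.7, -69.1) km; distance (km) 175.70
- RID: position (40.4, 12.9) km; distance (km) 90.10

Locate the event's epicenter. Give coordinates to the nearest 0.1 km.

(-47.5, 32.7)

Circle about each station: (x + 29.0)² + (y + 69.7)² = 104.06²; (x − 95.7)² + (y + 69.1)² = 175.70²; (x − 40.4)² + (y − 12.9)² = 90.10².
Subtracting pairs of circle equations eliminates x²+y² and gives linear equations (the radical axes):
249.4 x + 1.2 y = -11807.80
138.8 x + 165.2 y = -1190.05
Solving the 2×2 system: x ≈ -47.5, y ≈ 32.7 km.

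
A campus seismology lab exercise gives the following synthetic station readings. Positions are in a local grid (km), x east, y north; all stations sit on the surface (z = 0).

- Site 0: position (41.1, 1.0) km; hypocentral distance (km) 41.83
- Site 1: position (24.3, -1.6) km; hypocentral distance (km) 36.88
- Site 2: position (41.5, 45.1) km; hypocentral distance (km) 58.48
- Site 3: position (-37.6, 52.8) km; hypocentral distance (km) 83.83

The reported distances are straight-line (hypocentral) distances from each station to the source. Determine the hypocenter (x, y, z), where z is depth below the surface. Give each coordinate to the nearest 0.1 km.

Each station gives a sphere (x−x_i)² + (y−y_i)² + z² = d_i² (stations at z=0).
Subtracting the Site 0 sphere from Site 1 and Site 2: z² cancels, leaving linear equations in x and y:
-33.6 x − 5.2 y = -707.55
0.8 x + 88.2 y = 395.89
Solving: x ≈ 20.392, y ≈ 4.304 km (keep extra digits for the depth step; rounded: 20.4, 4.3).
Then from the Site 0 sphere: z² = 41.83² − (x − 41.1)² − (y − 1.0)² with x = 20.392, y = 4.304, so z ≈ 36.194 ≈ 36.2 km.

(20.4, 4.3, 36.2)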